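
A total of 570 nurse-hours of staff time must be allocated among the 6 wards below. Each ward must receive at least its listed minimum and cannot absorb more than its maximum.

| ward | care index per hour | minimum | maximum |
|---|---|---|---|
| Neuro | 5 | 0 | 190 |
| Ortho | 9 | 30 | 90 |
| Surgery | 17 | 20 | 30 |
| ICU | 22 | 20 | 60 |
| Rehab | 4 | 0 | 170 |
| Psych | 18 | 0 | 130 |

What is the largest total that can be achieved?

Meeting every minimum uses 0+30+20+20+0+0 = 70 nurse-hours, leaving 500.
Rank by care index per hour: ICU 22 > Psych 18 > Surgery 17 > Ortho 9 > Neuro 5 > Rehab 4.
ICU takes 40 more to reach its cap of 60 ; 460 left.
Psych: +130 to 130 (cap) ; 330 left.
Surgery: +10 to 30 (cap) ; 320 left.
Give Ortho 60 more to hit its cap of 90 ; 260 left.
Neuro takes 190 more to reach its cap of 190 ; 70 left.
Rehab: +70 (room for 170) → 70. Pool exhausted.
Total = 5×190 + 9×90 + 17×30 + 22×60 + 4×70 + 18×130 = 6210.

6210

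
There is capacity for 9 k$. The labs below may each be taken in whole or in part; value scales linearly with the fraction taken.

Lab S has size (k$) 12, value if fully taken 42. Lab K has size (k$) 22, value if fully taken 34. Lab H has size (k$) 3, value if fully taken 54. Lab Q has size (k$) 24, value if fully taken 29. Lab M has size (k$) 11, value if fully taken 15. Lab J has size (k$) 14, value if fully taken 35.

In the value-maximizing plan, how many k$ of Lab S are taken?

Sort by value density: Lab H 54/3≈18, Lab S 42/12≈3.5, Lab J 35/14≈2.5, Lab K 34/22≈1.55, Lab M 15/11≈1.36, Lab Q 29/24≈1.21.
Take all of Lab H (3 k$, value 54) — 6 k$ left.
6 k$ left: a 6/12 share of Lab S gives 42×6/12 = 21.

6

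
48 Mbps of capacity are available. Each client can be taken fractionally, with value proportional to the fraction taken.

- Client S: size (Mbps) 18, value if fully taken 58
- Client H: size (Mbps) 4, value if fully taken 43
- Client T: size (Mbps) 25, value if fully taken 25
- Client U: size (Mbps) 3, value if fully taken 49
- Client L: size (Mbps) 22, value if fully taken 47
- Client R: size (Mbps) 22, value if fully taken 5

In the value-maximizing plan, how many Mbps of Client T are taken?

1

Sort by value density: Client U 49/3≈16.3, Client H 43/4≈10.8, Client S 58/18≈3.22, Client L 47/22≈2.14, Client T 25/25≈1, Client R 5/22≈0.227.
Client U: take in full, 3 Mbps for value 49 — 45 left.
All 4 Mbps of Client H fit (value 43) — 41 remain.
Client S: take in full, 18 Mbps for value 58 — 23 left.
All 22 Mbps of Client L fit (value 47) — 1 remain.
1 Mbps left: a 1/25 share of Client T gives 25×1/25 = 1.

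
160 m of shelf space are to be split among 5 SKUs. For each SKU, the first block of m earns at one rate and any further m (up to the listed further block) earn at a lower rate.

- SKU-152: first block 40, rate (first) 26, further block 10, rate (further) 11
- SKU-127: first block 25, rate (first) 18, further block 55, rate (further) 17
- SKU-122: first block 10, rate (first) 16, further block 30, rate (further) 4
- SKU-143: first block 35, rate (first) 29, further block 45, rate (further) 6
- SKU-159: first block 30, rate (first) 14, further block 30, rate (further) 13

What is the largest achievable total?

3520

Treat each block as its own option and order by rate: SKU-143/tier1 29 > SKU-152/tier1 26 > SKU-127/tier1 18 > SKU-127/tier2 17 > SKU-122/tier1 16 > SKU-159/tier1 14 > SKU-159/tier2 13 > SKU-152/tier2 11 > SKU-143/tier2 6 > SKU-122/tier2 4.
Fill SKU-143 tier1 block (35 at 29) ; 125 left.
SKU-152/tier1 (26): +40 ; 85 left.
SKU-127/tier1 (18): +25 ; 60 left.
SKU-127 tier2 at 17: fill all 55 ; 5 left.
SKU-122 tier1 at 16: only 5 left, fill 5.
Total = 29×35 + 26×40 + 18×25 + 17×55 + 16×5 = 3520.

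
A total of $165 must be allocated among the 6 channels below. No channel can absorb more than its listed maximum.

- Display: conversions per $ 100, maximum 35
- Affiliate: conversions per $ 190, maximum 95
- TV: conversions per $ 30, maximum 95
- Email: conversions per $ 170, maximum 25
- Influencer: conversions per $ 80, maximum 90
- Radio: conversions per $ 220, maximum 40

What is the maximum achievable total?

Rank by conversions per $: Radio 220 > Affiliate 190 > Email 170 > Display 100 > Influencer 80 > TV 30.
Radio: +40 to 40 (cap) — 125 left.
Give Affiliate 95 to hit its cap of 95 — 30 left.
Give Email 25 to hit its cap of 25 — 5 left.
Only 5 left; Display takes them to reach 5.
Total = 100×5 + 190×95 + 170×25 + 220×40 = 31600.

31600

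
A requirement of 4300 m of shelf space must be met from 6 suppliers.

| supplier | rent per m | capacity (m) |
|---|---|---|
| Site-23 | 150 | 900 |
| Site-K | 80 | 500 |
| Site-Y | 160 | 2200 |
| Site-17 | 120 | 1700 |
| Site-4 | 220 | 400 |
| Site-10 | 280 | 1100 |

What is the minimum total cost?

571000

Use suppliers in increasing cost order.
Take 500 from Site-K at 80 ; need 3800 more.
Site-17 (120): use full 1700 ; 2100 m to go.
Take 900 from Site-23 at 150 ; need 1200 more.
Site-Y at 160: take 1200 of its 2200 ; requirement met.
Site-4, Site-10: unused.
Cost = 500×80 + 1700×120 + 900×150 + 1200×160 = 571000.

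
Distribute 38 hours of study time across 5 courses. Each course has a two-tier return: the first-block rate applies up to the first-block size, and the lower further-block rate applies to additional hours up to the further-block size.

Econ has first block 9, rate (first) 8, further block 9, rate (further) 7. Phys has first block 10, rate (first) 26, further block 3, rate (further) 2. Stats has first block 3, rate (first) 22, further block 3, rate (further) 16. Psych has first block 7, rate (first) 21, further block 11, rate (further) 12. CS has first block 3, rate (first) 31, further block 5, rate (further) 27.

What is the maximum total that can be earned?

Rank every tier by rate: CS/T1 31 > CS/T2 27 > Phys/T1 26 > Stats/T1 22 > Psych/T1 21 > Stats/T2 16 > Psych/T2 12 > Econ/T1 8 > Econ/T2 7 > Phys/T2 2.
CS/T1 (31): +3 → 35 left.
CS/T2 (27): +5 → 30 left.
Fill Phys T1 block (10 at 26) → 20 left.
Fill Stats T1 block (3 at 22) → 17 left.
Psych/T1 (21): +7 → 10 left.
Fill Stats T2 block (3 at 16) → 7 left.
Psych/T2: +7 of 11 at 12; pool empty.
Total = 31×3 + 27×5 + 26×10 + 22×3 + 21×7 + 16×3 + 12×7 = 833.

833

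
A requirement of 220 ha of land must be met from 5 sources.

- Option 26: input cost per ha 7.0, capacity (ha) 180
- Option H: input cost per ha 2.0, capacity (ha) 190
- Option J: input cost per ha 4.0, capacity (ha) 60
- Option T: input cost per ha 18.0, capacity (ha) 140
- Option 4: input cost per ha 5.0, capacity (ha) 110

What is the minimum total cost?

500

Fill from the cheapest source first.
Option H (2.0): use full 190 ; 30 ha to go.
Option J at 4.0: take 30 of its 60 ; requirement met.
Option 4, Option 26, Option T: unused.
Cost = 190×2.0 + 30×4.0 = 500.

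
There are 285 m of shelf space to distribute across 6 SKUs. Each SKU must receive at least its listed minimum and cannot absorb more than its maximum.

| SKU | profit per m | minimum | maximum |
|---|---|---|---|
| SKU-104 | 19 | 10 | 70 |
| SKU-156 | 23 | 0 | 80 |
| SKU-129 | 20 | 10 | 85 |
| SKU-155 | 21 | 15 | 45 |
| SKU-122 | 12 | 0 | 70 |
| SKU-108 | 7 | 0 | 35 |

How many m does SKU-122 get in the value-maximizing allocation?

5

Meeting every minimum uses 10+0+10+15+0+0 = 35 m, leaving 250.
Highest profit per m first: SKU-156 23 > SKU-155 21 > SKU-129 20 > SKU-104 19 > SKU-122 12 > SKU-108 7.
SKU-156 takes 80 more to reach its cap of 80 ; 170 left.
SKU-155 takes 30 more to reach its cap of 45 ; 140 left.
SKU-129: +75 to 85 (cap) ; 65 left.
Give SKU-104 60 more to hit its cap of 70 ; 5 left.
SKU-122: +5 (room for 70) → 5. Pool exhausted.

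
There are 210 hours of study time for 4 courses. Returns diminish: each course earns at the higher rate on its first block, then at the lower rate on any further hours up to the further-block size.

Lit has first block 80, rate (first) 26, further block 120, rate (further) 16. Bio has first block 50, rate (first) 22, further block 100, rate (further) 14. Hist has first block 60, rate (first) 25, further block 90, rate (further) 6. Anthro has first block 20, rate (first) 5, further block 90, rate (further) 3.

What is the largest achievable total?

Treat each block as its own option and order by rate: Lit/first 26 > Hist/first 25 > Bio/first 22 > Lit/second 16 > Bio/second 14 > Hist/second 6 > Anthro/first 5 > Anthro/second 3.
Lit first at 26: fill all 80 ; 130 left.
Fill Hist first block (60 at 25) ; 70 left.
Bio first at 22: fill all 50 ; 20 left.
Lit second at 16: only 20 left, fill 20.
Total = 26×80 + 25×60 + 22×50 + 16×20 = 5000.

5000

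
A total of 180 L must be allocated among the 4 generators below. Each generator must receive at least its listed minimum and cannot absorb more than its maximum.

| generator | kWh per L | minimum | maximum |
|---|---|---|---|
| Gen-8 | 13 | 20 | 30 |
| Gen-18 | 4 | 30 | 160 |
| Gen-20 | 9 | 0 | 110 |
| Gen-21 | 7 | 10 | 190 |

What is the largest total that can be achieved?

1570

Meeting every minimum uses 20+30+0+10 = 60 L, leaving 120.
Rank by kWh per L: Gen-8 13 > Gen-20 9 > Gen-21 7 > Gen-18 4.
Gen-8: +10 to 30 (cap) ; 110 left.
Gen-20 takes 110 more to reach its cap of 110 ; 0 left.
Total = 13×30 + 4×30 + 9×110 + 7×10 = 1570.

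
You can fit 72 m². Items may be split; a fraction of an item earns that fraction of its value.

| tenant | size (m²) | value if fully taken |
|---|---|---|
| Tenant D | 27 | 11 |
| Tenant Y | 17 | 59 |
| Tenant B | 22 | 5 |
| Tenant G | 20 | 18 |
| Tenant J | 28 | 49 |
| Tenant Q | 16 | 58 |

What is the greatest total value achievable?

Sort by value density: Tenant Q 58/16≈3.62, Tenant Y 59/17≈3.47, Tenant J 49/28≈1.75, Tenant G 18/20≈0.9, Tenant D 11/27≈0.407, Tenant B 5/22≈0.227.
Take all of Tenant Q (16 m², value 58) — 56 m² left.
All 17 m² of Tenant Y fit (value 59) — 39 remain.
Take all of Tenant J (28 m², value 49) — 11 m² left.
Only 11 m² remain; take 11/20 of Tenant G for value 18×11/20 = 9.9.
Total value = 175.9.

175.9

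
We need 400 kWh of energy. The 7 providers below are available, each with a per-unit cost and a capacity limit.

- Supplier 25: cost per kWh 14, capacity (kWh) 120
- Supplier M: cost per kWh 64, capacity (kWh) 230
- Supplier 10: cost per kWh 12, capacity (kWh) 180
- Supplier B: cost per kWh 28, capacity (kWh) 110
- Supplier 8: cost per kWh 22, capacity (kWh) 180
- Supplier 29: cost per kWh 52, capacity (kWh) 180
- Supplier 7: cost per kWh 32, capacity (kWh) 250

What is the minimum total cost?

Use providers in increasing cost order.
Take 180 from Supplier 10 at 12 → need 220 more.
Take 120 from Supplier 25 at 14 → need 100 more.
Supplier 8 (22): take the remaining 100 → done.
Supplier B, Supplier 7, Supplier 29, Supplier M: unused.
Cost = 180×12 + 120×14 + 100×22 = 6040.

6040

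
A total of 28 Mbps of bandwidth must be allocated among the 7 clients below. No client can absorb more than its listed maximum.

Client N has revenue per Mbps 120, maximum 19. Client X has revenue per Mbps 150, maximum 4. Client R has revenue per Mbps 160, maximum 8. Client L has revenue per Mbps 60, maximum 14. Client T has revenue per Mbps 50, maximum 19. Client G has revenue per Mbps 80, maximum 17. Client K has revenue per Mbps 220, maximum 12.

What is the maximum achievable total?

5000

Order the clients by revenue per Mbps: Client K 220 > Client R 160 > Client X 150 > Client N 120 > Client G 80 > Client L 60 > Client T 50.
Client K: +12 to 12 (cap) ; 16 left.
Give Client R 8 to hit its cap of 8 ; 8 left.
Client X takes 4 to reach its cap of 4 ; 4 left.
Client N: +4 (room for 19) → 4. Pool exhausted.
Total = 120×4 + 150×4 + 160×8 + 220×12 = 5000.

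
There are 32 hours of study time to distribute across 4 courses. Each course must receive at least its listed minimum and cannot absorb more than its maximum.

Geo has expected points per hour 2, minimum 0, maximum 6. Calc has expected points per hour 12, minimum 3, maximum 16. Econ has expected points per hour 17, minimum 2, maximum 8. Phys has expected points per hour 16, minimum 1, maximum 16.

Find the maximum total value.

Meeting every minimum uses 0+3+2+1 = 6 hours, leaving 26.
Rank by expected points per hour: Econ 17 > Phys 16 > Calc 12 > Geo 2.
Give Econ 6 more to hit its cap of 8 ; 20 left.
Phys: +15 to 16 (cap) ; 5 left.
Only 5 left; Calc takes them to reach 8.
Total = 12×8 + 17×8 + 16×16 = 488.

488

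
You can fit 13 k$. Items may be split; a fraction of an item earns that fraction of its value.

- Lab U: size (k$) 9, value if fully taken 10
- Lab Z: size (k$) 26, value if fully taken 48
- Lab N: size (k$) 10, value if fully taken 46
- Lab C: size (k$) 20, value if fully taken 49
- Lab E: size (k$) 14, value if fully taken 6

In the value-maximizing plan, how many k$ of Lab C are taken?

3

Rank by value-to-size ratio: Lab N 46/10≈4.6, Lab C 49/20≈2.45, Lab Z 48/26≈1.85, Lab U 10/9≈1.11, Lab E 6/14≈0.429.
Lab N: take in full, 10 k$ for value 46 → 3 left.
3 k$ left: a 3/20 share of Lab C gives 49×3/20 = 7.35.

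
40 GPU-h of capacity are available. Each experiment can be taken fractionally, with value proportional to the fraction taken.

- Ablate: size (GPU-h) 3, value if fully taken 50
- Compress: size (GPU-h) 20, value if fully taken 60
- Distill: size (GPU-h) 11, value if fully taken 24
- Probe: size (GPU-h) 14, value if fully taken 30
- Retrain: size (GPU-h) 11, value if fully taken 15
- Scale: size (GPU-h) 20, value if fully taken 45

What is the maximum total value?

148.25

Best value per unit of size first: Ablate 50/3≈16.7, Compress 60/20≈3, Scale 45/20≈2.25, Distill 24/11≈2.18, Probe 30/14≈2.14, Retrain 15/11≈1.36.
Take all of Ablate (3 GPU-h, value 50) ; 37 GPU-h left.
Take all of Compress (20 GPU-h, value 60) ; 17 GPU-h left.
Only 17 GPU-h remain; take 17/20 of Scale for value 45×17/20 = 38.25.
Total value = 148.25.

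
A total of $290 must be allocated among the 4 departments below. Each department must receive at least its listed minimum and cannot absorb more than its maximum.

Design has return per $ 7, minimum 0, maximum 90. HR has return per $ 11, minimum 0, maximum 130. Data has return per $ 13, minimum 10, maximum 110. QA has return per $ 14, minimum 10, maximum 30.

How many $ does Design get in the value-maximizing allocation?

20

Meeting every minimum uses 0+0+10+10 = 20 $, leaving 270.
Rank by return per $: QA 14 > Data 13 > HR 11 > Design 7.
Give QA 20 more to hit its cap of 30 ; 250 left.
Data takes 100 more to reach its cap of 110 ; 150 left.
Give HR 130 more to hit its cap of 130 ; 20 left.
Design: +20 (room for 90) → 20. Pool exhausted.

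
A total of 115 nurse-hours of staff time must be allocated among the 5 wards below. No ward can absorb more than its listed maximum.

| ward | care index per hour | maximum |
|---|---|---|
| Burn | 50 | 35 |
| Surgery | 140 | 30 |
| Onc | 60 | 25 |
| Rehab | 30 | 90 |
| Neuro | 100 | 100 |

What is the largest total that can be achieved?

Highest care index per hour first: Surgery 140 > Neuro 100 > Onc 60 > Burn 50 > Rehab 30.
Surgery: +30 to 30 (cap) — 85 left.
Only 85 left; Neuro takes them to reach 85.
Total = 140×30 + 100×85 = 12700.

12700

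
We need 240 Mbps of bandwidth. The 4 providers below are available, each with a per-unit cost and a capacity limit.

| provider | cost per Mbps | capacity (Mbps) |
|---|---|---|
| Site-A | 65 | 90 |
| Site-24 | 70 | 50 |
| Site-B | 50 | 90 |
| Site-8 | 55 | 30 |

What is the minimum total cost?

14100

Fill from the cheapest provider first.
Site-B (50): use full 90 → 150 Mbps to go.
Take 30 from Site-8 at 55 → need 120 more.
Site-A at 65: take all 90 Mbps → 30 still needed.
Site-24 (70): take the remaining 30 → done.
Cost = 90×50 + 30×55 + 90×65 + 30×70 = 14100.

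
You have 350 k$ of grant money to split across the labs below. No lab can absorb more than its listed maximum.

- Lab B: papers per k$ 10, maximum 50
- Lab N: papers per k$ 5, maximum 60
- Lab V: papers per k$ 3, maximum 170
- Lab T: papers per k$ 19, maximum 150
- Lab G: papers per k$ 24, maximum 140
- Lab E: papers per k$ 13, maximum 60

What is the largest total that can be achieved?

Rank by papers per k$: Lab G 24 > Lab T 19 > Lab E 13 > Lab B 10 > Lab N 5 > Lab V 3.
Give Lab G 140 to hit its cap of 140 — 210 left.
Lab T: +150 to 150 (cap) — 60 left.
Lab E: +60 to 60 (cap) — 0 left.
Total = 19×150 + 24×140 + 13×60 = 6990.

6990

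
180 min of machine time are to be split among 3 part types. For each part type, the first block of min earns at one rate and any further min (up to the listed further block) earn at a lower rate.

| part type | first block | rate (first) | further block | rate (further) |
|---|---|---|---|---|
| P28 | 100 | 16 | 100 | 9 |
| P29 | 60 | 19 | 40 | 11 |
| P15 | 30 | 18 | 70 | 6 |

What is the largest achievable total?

Rank every tier by rate: P29/tier1 19 > P15/tier1 18 > P28/tier1 16 > P29/tier2 11 > P28/tier2 9 > P15/tier2 6.
P29/tier1 (19): +60 ; 120 left.
Fill P15 tier1 block (30 at 18) ; 90 left.
P28/tier1: +90 of 100 at 16; pool empty.
Total = 19×60 + 18×30 + 16×90 = 3120.

3120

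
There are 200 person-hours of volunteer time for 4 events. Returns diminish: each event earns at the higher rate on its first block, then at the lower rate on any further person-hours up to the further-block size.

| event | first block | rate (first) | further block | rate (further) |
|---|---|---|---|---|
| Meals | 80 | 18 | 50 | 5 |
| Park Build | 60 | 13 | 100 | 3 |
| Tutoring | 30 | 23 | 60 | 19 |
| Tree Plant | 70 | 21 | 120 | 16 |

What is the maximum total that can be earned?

4020

Order all 8 blocks by rate: Tutoring/tier1 23 > Tree Plant/tier1 21 > Tutoring/tier2 19 > Meals/tier1 18 > Tree Plant/tier2 16 > Park Build/tier1 13 > Meals/tier2 5 > Park Build/tier2 3.
Tutoring tier1 at 23: fill all 30 — 170 left.
Tree Plant/tier1 (21): +70 — 100 left.
Tutoring tier2 at 19: fill all 60 — 40 left.
Meals/tier1: +40 of 80 at 18; pool empty.
Total = 23×30 + 21×70 + 19×60 + 18×40 = 4020.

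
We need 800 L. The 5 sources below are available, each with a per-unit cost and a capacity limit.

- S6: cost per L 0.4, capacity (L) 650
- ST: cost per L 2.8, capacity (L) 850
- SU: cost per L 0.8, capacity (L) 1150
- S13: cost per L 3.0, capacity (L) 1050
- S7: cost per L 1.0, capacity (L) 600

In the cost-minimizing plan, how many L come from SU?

150

Fill from the cheapest source first.
Take 650 from S6 at 0.4 — need 150 more.
SU at 0.8: take 150 of its 1150 — requirement met.
S7, ST, S13: unused.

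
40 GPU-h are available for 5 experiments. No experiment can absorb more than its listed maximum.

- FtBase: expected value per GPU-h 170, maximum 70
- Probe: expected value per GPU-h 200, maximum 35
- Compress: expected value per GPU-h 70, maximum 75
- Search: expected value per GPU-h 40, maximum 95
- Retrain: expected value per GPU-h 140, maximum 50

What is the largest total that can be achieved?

7850

Rank by expected value per GPU-h: Probe 200 > FtBase 170 > Retrain 140 > Compress 70 > Search 40.
Probe takes 35 to reach its cap of 35 → 5 left.
FtBase has room for 70 but only 5 remain, so it gets 5.
Total = 170×5 + 200×35 = 7850.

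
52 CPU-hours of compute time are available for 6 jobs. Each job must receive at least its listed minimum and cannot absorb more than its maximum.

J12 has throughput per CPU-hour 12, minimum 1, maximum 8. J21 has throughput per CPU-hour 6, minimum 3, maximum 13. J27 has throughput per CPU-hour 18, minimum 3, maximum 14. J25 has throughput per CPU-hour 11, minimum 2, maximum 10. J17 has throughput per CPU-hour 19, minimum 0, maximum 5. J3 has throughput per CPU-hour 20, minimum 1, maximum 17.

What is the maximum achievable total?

Meeting every minimum uses 1+3+3+2+0+1 = 10 CPU-hours, leaving 42.
Rank by throughput per CPU-hour: J3 20 > J17 19 > J27 18 > J12 12 > J25 11 > J21 6.
J3 takes 16 more to reach its cap of 17 ; 26 left.
J17 takes 5 more to reach its cap of 5 ; 21 left.
Give J27 11 more to hit its cap of 14 ; 10 left.
Give J12 7 more to hit its cap of 8 ; 3 left.
J25: +3 (room for 8) → 5. Pool exhausted.
Total = 12×8 + 6×3 + 18×14 + 11×5 + 19×5 + 20×17 = 856.

856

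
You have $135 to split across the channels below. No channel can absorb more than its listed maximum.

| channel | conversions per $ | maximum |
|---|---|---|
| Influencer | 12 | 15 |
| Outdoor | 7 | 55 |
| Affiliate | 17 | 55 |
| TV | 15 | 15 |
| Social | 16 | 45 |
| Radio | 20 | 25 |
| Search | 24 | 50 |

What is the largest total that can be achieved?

Order the channels by conversions per $: Search 24 > Radio 20 > Affiliate 17 > Social 16 > TV 15 > Influencer 12 > Outdoor 7.
Search takes 50 to reach its cap of 50 — 85 left.
Give Radio 25 to hit its cap of 25 — 60 left.
Affiliate takes 55 to reach its cap of 55 — 5 left.
Only 5 left; Social takes them to reach 5.
Total = 17×55 + 16×5 + 20×25 + 24×50 = 2715.

2715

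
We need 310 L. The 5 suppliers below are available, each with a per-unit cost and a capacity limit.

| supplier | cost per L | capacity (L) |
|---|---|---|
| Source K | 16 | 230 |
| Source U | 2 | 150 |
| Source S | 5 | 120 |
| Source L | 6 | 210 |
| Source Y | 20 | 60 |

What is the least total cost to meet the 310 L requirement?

1140

Use suppliers in increasing cost order.
Source U (2): use full 150 — 160 L to go.
Source S (5): use full 120 — 40 L to go.
Take 40 from Source L at 6 to finish.
Source K, Source Y: unused.
Cost = 150×2 + 120×5 + 40×6 = 1140.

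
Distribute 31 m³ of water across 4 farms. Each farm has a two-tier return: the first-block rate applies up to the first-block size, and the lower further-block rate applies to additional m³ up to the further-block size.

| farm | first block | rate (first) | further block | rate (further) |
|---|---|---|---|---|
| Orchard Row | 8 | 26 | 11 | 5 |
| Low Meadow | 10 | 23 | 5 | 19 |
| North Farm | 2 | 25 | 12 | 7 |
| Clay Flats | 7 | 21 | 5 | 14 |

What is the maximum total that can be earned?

Order all 8 blocks by rate: Orchard Row/first 26 > North Farm/first 25 > Low Meadow/first 23 > Clay Flats/first 21 > Low Meadow/second 19 > Clay Flats/second 14 > North Farm/second 7 > Orchard Row/second 5.
Orchard Row first at 26: fill all 8 ; 23 left.
North Farm first at 25: fill all 2 ; 21 left.
Low Meadow first at 23: fill all 10 ; 11 left.
Fill Clay Flats first block (7 at 21) ; 4 left.
4 remain; put them into Low Meadow second at 19.
Total = 26×8 + 25×2 + 23×10 + 21×7 + 19×4 = 711.

711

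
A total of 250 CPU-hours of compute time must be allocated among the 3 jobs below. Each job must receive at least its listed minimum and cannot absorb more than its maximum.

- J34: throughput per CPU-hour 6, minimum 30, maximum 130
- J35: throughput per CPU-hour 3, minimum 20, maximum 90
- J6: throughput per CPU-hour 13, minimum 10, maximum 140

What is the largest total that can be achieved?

2420

Meeting every minimum uses 30+20+10 = 60 CPU-hours, leaving 190.
Highest throughput per CPU-hour first: J6 13 > J34 6 > J35 3.
Give J6 130 more to hit its cap of 140 ; 60 left.
Only 60 left; J34 takes them to reach 90.
Total = 6×90 + 3×20 + 13×140 = 2420.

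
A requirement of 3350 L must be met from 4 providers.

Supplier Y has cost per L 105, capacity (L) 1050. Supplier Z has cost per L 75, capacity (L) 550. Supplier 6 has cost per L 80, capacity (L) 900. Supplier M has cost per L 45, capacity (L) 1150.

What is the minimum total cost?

243750

Use providers in increasing cost order.
Supplier M (45): use full 1150 → 2200 L to go.
Take 550 from Supplier Z at 75 → need 1650 more.
Supplier 6 (80): use full 900 → 750 L to go.
Supplier Y at 105: take 750 of its 1050 → requirement met.
Cost = 1150×45 + 550×75 + 900×80 + 750×105 = 243750.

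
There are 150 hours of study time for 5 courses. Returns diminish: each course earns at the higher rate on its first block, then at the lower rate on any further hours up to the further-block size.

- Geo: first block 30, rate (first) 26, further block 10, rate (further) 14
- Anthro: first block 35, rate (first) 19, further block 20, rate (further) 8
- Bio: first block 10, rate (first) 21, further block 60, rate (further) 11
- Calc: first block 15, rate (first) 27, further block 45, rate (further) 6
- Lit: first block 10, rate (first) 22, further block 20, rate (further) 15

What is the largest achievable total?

Treat each block as its own option and order by rate: Calc/tier1 27 > Geo/tier1 26 > Lit/tier1 22 > Bio/tier1 21 > Anthro/tier1 19 > Lit/tier2 15 > Geo/tier2 14 > Bio/tier2 11 > Anthro/tier2 8 > Calc/tier2 6.
Calc tier1 at 27: fill all 15 → 135 left.
Fill Geo tier1 block (30 at 26) → 105 left.
Lit tier1 at 22: fill all 10 → 95 left.
Fill Bio tier1 block (10 at 21) → 85 left.
Fill Anthro tier1 block (35 at 19) → 50 left.
Fill Lit tier2 block (20 at 15) → 30 left.
Geo/tier2 (14): +10 → 20 left.
20 remain; put them into Bio tier2 at 11.
Total = 27×15 + 26×30 + 22×10 + 21×10 + 19×35 + 15×20 + 14×10 + 11×20 = 2940.

2940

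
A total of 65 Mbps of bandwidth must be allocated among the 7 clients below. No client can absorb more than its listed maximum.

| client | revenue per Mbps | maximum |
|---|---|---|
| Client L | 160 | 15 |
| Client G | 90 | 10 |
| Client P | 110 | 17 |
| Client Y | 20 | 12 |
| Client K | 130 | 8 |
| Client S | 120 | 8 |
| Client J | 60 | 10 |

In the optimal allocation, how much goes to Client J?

7

Order the clients by revenue per Mbps: Client L 160 > Client K 130 > Client S 120 > Client P 110 > Client G 90 > Client J 60 > Client Y 20.
Client L takes 15 to reach its cap of 15 → 50 left.
Client K takes 8 to reach its cap of 8 → 42 left.
Client S takes 8 to reach its cap of 8 → 34 left.
Client P takes 17 to reach its cap of 17 → 17 left.
Give Client G 10 to hit its cap of 10 → 7 left.
Only 7 left; Client J takes them to reach 7.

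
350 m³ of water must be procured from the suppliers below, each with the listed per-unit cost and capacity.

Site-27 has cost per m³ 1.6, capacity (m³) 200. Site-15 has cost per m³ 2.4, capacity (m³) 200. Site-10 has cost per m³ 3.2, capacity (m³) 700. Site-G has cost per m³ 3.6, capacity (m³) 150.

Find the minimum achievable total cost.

Cheapest first:
Take 200 from Site-27 at 1.6 ; need 150 more.
Site-15 at 2.4: take 150 of its 200 ; requirement met.
Site-10, Site-G: unused.
Cost = 200×1.6 + 150×2.4 = 680.

680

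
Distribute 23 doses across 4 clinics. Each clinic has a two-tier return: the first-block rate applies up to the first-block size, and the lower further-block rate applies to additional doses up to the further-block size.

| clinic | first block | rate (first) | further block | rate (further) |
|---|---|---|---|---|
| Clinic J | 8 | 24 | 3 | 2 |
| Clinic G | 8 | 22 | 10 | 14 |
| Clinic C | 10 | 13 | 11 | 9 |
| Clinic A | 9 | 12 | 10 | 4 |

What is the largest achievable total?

Order all 8 blocks by rate: Clinic J/T1 24 > Clinic G/T1 22 > Clinic G/T2 14 > Clinic C/T1 13 > Clinic A/T1 12 > Clinic C/T2 9 > Clinic A/T2 4 > Clinic J/T2 2.
Clinic J T1 at 24: fill all 8 ; 15 left.
Clinic G T1 at 22: fill all 8 ; 7 left.
Clinic G/T2: +7 of 10 at 14; pool empty.
Total = 24×8 + 22×8 + 14×7 = 466.

466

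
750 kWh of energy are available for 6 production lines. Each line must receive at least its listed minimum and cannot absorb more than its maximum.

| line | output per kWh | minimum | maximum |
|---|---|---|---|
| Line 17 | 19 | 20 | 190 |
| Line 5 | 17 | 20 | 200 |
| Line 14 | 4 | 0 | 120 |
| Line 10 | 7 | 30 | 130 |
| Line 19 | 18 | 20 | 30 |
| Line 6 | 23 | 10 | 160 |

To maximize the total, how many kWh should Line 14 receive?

40

Meeting every minimum uses 20+20+0+30+20+10 = 100 kWh, leaving 650.
Order the production lines by output per kWh: Line 6 23 > Line 17 19 > Line 19 18 > Line 5 17 > Line 10 7 > Line 14 4.
Give Line 6 150 more to hit its cap of 160 — 500 left.
Give Line 17 170 more to hit its cap of 190 — 330 left.
Line 19: +10 to 30 (cap) — 320 left.
Give Line 5 180 more to hit its cap of 200 — 140 left.
Line 10 takes 100 more to reach its cap of 130 — 40 left.
Only 40 left; Line 14 takes them to reach 40.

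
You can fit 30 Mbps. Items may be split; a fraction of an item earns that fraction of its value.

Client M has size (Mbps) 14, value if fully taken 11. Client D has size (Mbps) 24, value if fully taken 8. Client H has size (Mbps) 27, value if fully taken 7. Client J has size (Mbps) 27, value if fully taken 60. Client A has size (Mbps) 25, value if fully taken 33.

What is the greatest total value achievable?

63.96

Sort by value density: Client J 60/27≈2.22, Client A 33/25≈1.32, Client M 11/14≈0.786, Client D 8/24≈0.333, Client H 7/27≈0.259.
Take all of Client J (27 Mbps, value 60) — 3 Mbps left.
3 Mbps left: a 3/25 share of Client A gives 33×3/25 = 3.96.
Total value = 63.96.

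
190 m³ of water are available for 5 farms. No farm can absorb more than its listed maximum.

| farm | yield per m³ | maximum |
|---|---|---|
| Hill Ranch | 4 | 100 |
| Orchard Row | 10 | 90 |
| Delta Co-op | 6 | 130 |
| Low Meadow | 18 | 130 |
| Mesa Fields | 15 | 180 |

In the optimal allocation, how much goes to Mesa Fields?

60

Highest yield per m³ first: Low Meadow 18 > Mesa Fields 15 > Orchard Row 10 > Delta Co-op 6 > Hill Ranch 4.
Low Meadow takes 130 to reach its cap of 130 — 60 left.
Mesa Fields: +60 (room for 180) → 60. Pool exhausted.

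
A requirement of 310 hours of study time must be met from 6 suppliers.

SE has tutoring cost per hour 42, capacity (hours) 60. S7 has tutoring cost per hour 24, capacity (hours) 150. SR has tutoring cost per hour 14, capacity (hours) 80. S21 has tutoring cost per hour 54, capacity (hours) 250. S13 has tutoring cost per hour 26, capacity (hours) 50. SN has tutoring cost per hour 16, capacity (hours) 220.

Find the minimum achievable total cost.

4880

Fill from the cheapest supplier first.
SR (14): use full 80 — 230 hours to go.
SN at 16: take all 220 hours — 10 still needed.
Take 10 from S7 at 24 to finish.
S13, SE, S21: unused.
Cost = 80×14 + 220×16 + 10×24 = 4880.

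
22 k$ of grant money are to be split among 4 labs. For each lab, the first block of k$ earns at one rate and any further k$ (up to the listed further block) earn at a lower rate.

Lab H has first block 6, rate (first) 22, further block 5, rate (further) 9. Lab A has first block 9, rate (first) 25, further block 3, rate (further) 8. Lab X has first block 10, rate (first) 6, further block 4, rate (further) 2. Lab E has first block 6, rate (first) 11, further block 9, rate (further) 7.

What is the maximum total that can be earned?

432

Order all 8 blocks by rate: Lab A/T1 25 > Lab H/T1 22 > Lab E/T1 11 > Lab H/T2 9 > Lab A/T2 8 > Lab E/T2 7 > Lab X/T1 6 > Lab X/T2 2.
Lab A T1 at 25: fill all 9 ; 13 left.
Lab H/T1 (22): +6 ; 7 left.
Fill Lab E T1 block (6 at 11) ; 1 left.
Lab H/T2: +1 of 5 at 9; pool empty.
Total = 25×9 + 22×6 + 11×6 + 9×1 = 432.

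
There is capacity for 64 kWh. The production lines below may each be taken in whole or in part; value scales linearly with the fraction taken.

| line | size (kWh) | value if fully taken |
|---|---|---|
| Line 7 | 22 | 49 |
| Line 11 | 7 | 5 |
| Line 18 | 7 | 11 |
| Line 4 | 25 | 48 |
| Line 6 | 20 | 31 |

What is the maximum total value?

123.5

Rank by value-to-size ratio: Line 7 49/22≈2.23, Line 4 48/25≈1.92, Line 18 11/7≈1.57, Line 6 31/20≈1.55, Line 11 5/7≈0.714.
Line 7: take in full, 22 kWh for value 49 ; 42 left.
Take all of Line 4 (25 kWh, value 48) ; 17 kWh left.
Take all of Line 18 (7 kWh, value 11) ; 10 kWh left.
10 kWh left: a 10/20 share of Line 6 gives 31×10/20 = 15.5.
Total value = 123.5.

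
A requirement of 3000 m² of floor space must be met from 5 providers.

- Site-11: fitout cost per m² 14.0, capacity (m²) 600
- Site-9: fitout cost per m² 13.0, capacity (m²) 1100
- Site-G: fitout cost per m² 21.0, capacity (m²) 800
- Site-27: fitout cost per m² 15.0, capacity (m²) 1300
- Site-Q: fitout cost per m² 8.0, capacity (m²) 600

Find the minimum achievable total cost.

Cheapest first:
Site-Q (8.0): use full 600 → 2400 m² to go.
Site-9 at 13.0: take all 1100 m² → 1300 still needed.
Take 600 from Site-11 at 14.0 → need 700 more.
Site-27 (15.0): take the remaining 700 → done.
Site-G: unused.
Cost = 600×8.0 + 1100×13.0 + 600×14.0 + 700×15.0 = 38000.

38000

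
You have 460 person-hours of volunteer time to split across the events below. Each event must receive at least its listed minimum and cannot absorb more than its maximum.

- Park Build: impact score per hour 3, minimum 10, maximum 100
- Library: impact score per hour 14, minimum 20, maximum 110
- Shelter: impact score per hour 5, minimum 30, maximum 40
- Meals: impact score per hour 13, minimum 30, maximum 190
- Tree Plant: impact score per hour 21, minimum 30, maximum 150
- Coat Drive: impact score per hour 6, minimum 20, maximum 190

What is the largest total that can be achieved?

6810

Meeting every minimum uses 10+20+30+30+30+20 = 140 person-hours, leaving 320.
Rank by impact score per hour: Tree Plant 21 > Library 14 > Meals 13 > Coat Drive 6 > Shelter 5 > Park Build 3.
Tree Plant: +120 to 150 (cap) — 200 left.
Library: +90 to 110 (cap) — 110 left.
Meals: +110 (room for 160) → 140. Pool exhausted.
Total = 3×10 + 14×110 + 5×30 + 13×140 + 21×150 + 6×20 = 6810.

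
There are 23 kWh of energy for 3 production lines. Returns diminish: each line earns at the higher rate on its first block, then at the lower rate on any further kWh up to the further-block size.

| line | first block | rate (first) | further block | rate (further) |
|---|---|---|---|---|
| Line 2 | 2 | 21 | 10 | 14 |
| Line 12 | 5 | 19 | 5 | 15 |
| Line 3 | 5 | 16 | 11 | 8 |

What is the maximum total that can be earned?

376

Rank every tier by rate: Line 2/tier1 21 > Line 12/tier1 19 > Line 3/tier1 16 > Line 12/tier2 15 > Line 2/tier2 14 > Line 3/tier2 8.
Fill Line 2 tier1 block (2 at 21) — 21 left.
Fill Line 12 tier1 block (5 at 19) — 16 left.
Fill Line 3 tier1 block (5 at 16) — 11 left.
Line 12/tier2 (15): +5 — 6 left.
6 remain; put them into Line 2 tier2 at 14.
Total = 21×2 + 19×5 + 16×5 + 15×5 + 14×6 = 376.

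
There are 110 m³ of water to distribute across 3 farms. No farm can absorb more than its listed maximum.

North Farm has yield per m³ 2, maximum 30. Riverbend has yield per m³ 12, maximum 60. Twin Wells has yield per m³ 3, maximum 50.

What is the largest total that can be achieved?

870

Rank by yield per m³: Riverbend 12 > Twin Wells 3 > North Farm 2.
Riverbend: +60 to 60 (cap) — 50 left.
Twin Wells: +50 to 50 (cap) — 0 left.
Total = 12×60 + 3×50 = 870.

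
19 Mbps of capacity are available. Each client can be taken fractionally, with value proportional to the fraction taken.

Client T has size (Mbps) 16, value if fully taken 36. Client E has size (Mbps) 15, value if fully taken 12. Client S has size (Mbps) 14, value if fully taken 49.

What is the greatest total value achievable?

Rank by value-to-size ratio: Client S 49/14≈3.5, Client T 36/16≈2.25, Client E 12/15≈0.8.
All 14 Mbps of Client S fit (value 49) → 5 remain.
Only 5 Mbps remain; take 5/16 of Client T for value 36×5/16 = 11.25.
Total value = 60.25.

60.25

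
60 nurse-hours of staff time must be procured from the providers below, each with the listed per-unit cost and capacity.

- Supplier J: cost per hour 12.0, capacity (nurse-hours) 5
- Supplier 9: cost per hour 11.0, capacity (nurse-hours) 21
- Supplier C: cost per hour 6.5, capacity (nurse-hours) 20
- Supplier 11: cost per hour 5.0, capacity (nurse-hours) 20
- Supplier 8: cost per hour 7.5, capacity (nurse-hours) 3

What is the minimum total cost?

Cheapest first:
Take 20 from Supplier 11 at 5.0 ; need 40 more.
Take 20 from Supplier C at 6.5 ; need 20 more.
Supplier 8 (7.5): use full 3 ; 17 nurse-hours to go.
Supplier 9 at 11.0: take 17 of its 21 ; requirement met.
Supplier J: unused.
Cost = 20×5.0 + 20×6.5 + 3×7.5 + 17×11.0 = 439.5.

439.5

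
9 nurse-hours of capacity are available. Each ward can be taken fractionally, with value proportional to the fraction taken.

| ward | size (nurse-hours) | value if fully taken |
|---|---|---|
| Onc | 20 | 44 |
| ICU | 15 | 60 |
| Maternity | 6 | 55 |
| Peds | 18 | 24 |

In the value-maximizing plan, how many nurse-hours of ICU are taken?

Rank by value-to-size ratio: Maternity 55/6≈9.17, ICU 60/15≈4, Onc 44/20≈2.2, Peds 24/18≈1.33.
Take all of Maternity (6 nurse-hours, value 55) → 3 nurse-hours left.
Only 3 nurse-hours remain; take 3/15 of ICU for value 60×3/15 = 12.

3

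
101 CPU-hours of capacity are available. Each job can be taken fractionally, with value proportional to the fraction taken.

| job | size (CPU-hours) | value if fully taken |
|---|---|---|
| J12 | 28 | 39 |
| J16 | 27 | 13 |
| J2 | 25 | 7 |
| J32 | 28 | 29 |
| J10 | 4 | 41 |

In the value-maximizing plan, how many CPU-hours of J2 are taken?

Sort by value density: J10 41/4≈10.2, J12 39/28≈1.39, J32 29/28≈1.04, J16 13/27≈0.481, J2 7/25≈0.28.
Take all of J10 (4 CPU-hours, value 41) ; 97 CPU-hours left.
J12: take in full, 28 CPU-hours for value 39 ; 69 left.
All 28 CPU-hours of J32 fit (value 29) ; 41 remain.
All 27 CPU-hours of J16 fit (value 13) ; 14 remain.
14 CPU-hours left: a 14/25 share of J2 gives 7×14/25 = 3.92.

14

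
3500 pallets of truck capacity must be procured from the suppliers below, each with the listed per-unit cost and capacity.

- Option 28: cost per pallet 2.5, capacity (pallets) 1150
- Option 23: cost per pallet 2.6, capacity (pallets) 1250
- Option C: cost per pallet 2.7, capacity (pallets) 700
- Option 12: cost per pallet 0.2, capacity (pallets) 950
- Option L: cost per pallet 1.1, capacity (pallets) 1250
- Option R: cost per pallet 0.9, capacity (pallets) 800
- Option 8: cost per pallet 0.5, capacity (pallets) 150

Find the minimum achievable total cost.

Use suppliers in increasing cost order.
Option 12 at 0.2: take all 950 pallets → 2550 still needed.
Option 8 (0.5): use full 150 → 2400 pallets to go.
Option R (0.9): use full 800 → 1600 pallets to go.
Option L (1.1): use full 1250 → 350 pallets to go.
Option 28 (2.5): take the remaining 350 → done.
Option 23, Option C: unused.
Cost = 950×0.2 + 150×0.5 + 800×0.9 + 1250×1.1 + 350×2.5 = 3235.

3235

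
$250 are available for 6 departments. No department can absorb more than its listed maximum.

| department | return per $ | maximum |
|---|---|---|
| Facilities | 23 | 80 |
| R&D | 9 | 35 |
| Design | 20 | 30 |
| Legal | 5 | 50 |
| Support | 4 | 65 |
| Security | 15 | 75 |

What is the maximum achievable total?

Rank by return per $: Facilities 23 > Design 20 > Security 15 > R&D 9 > Legal 5 > Support 4.
Give Facilities 80 to hit its cap of 80 → 170 left.
Design: +30 to 30 (cap) → 140 left.
Security: +75 to 75 (cap) → 65 left.
R&D: +35 to 35 (cap) → 30 left.
Legal has room for 50 but only 30 remain, so it gets 30.
Total = 23×80 + 9×35 + 20×30 + 5×30 + 15×75 = 4030.

4030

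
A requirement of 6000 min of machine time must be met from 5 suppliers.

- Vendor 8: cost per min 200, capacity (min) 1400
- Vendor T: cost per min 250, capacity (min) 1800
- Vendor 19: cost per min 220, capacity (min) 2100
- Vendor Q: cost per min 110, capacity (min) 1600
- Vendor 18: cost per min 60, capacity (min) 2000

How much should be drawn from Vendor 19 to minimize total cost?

Cheapest first:
Vendor 18 (60): use full 2000 → 4000 min to go.
Vendor Q at 110: take all 1600 min → 2400 still needed.
Take 1400 from Vendor 8 at 200 → need 1000 more.
Vendor 19 (220): take the remaining 1000 → done.
Vendor T: unused.

1000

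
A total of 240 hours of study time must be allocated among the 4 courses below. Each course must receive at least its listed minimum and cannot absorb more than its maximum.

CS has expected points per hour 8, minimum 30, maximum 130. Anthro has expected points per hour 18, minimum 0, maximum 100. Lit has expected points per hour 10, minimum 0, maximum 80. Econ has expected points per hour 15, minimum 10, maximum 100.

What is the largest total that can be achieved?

Meeting every minimum uses 30+0+0+10 = 40 hours, leaving 200.
Rank by expected points per hour: Anthro 18 > Econ 15 > Lit 10 > CS 8.
Give Anthro 100 more to hit its cap of 100 → 100 left.
Econ takes 90 more to reach its cap of 100 → 10 left.
Lit: +10 (room for 80) → 10. Pool exhausted.
Total = 8×30 + 18×100 + 10×10 + 15×100 = 3640.

3640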